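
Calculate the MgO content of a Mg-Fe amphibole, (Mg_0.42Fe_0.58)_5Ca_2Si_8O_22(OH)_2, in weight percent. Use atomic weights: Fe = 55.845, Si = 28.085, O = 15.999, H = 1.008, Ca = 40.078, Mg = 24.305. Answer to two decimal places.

M((Mg_0.42Fe_0.58)_5Ca_2Si_8O_22(OH)_2) = 903.819 g/mol; M(MgO) = 40.304 g/mol.
Moles MgO per formula unit = 2.10 Mg ÷ 1 = 2.1000.
MgO fraction = (2.1000 × 40.304) / 903.819 = 84.638/903.819 = 0.0936.

9.36 wt%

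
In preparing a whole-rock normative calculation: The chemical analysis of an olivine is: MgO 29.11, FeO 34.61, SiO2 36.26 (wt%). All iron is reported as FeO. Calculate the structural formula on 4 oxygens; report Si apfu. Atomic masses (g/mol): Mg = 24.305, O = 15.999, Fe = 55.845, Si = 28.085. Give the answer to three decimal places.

MgO (M=40.304): mol = 0.72226; Mg = 0.72226, O = 0.72226.
FeO (M=71.844): mol = 0.48174; Fe = 0.48174, O = 0.48174.
SiO2 (M=60.083): mol = 0.60350; Si = 0.60350, O = 1.20700.
ΣO = 2.41100; factor = 4/ΣO = 1.65906.
Si apfu = 0.60350 × 1.65906 = 1.001.

1.001 Si apfu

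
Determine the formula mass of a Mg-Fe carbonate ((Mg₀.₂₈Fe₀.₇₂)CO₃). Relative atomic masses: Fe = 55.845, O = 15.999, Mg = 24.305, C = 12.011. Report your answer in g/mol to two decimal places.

Mg: 0.28 × 24.305 = 6.8054
Fe: 0.72 × 55.845 = 40.2084
C: 1 × 12.011 = 12.0110
O: 3 × 15.999 = 47.9970
Summing the contributions gives the formula mass.

107.02 g/mol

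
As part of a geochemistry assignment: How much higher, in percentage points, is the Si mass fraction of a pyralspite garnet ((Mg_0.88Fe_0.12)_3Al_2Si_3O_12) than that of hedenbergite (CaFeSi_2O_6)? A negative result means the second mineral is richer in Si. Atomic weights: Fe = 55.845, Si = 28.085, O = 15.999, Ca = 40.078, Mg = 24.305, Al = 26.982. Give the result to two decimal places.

Si in (Mg_0.88Fe_0.12)_3Al_2Si_3O_12: molar mass 414.476 g/mol; 3×28.085 = 84.255 g → 20.33 wt%.
Si in CaFeSi_2O_6: molar mass 248.087 g/mol; 2×28.085 = 56.170 g → 22.64 wt%.
Difference = 20.33 − 22.64 = -2.31 percentage points.

-2.31 percentage points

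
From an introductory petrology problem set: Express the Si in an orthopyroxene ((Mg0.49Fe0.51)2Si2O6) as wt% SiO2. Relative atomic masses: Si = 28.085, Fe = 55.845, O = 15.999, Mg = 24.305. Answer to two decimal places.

M((Mg0.49Fe0.51)2Si2O6) = 232.945 g/mol; M(SiO2) = 60.083 g/mol.
Moles SiO2 per formula unit = 2 Si ÷ 1 = 2.0000.
SiO2 fraction = (2.0000 × 60.083) / 232.945 = 120.166/232.945 = 0.5159.

51.59 wt%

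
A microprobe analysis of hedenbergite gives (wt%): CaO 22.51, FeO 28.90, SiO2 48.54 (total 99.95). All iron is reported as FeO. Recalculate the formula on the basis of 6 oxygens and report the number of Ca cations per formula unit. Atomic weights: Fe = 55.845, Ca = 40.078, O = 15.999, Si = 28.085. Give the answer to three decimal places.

0.995 Ca apfu

CaO (M=56.077): mol = 0.40141; Ca = 0.40141, O = 0.40141.
FeO (M=71.844): mol = 0.40226; Fe = 0.40226, O = 0.40226.
SiO2 (M=60.083): mol = 0.80788; Si = 0.80788, O = 1.61576.
ΣO = 2.41943; factor = 6/ΣO = 2.47992.
Ca apfu = 0.40141 × 2.47992 = 0.995.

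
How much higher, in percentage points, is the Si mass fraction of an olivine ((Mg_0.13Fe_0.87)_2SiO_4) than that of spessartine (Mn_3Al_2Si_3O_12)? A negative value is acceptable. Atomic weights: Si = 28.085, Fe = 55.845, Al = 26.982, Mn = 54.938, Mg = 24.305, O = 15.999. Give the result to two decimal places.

M((Mg_0.13Fe_0.87)_2SiO_4) = 195.571 g/mol, so wt% Si = 28.085/195.571 × 100 = 14.36%.
M(Mn_3Al_2Si_3O_12) = 495.021 g/mol, so wt% Si = 84.255/495.021 × 100 = 17.02%.
14.36 − 17.02 = -2.66 pp.

-2.66 percentage points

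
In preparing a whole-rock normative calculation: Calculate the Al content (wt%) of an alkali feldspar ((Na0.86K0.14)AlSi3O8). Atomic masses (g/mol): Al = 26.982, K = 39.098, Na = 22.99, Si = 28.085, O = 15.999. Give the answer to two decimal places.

10.20 wt%

Molar mass of (Na0.86K0.14)AlSi3O8: 0.86*22.99 + 0.14*39.098 + 1*26.982 + 3*28.085 + 8*15.999 = 264.474 g/mol.
Mass of Al per formula unit: 1 × 26.982 = 26.982 g.
Weight fraction Al = 26.982 / 264.474 = 0.1020.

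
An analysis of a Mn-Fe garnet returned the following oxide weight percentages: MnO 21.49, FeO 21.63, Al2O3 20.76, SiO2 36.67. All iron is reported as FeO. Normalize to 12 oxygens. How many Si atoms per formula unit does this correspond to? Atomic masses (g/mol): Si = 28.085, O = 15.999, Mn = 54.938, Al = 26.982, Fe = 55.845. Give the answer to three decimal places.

3.007 Si apfu

MnO (M=70.937): mol = 0.30294; Mn = 0.30294, O = 0.30294.
FeO (M=71.844): mol = 0.30107; Fe = 0.30107, O = 0.30107.
Al2O3 (M=101.961): mol = 0.20361; Al = 0.40722, O = 0.61083.
SiO2 (M=60.083): mol = 0.61032; Si = 0.61032, O = 1.22064.
ΣO = 2.43548; factor = 12/ΣO = 4.92716.
Si apfu = 0.61032 × 4.92716 = 3.007.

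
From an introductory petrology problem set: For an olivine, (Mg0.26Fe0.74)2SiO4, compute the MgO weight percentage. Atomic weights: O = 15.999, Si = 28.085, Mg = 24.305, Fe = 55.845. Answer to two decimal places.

M((Mg0.26Fe0.74)2SiO4) = 187.370 g/mol; M(MgO) = 40.304 g/mol.
Moles MgO per formula unit = 0.52 Mg ÷ 1 = 0.5200.
MgO fraction = (0.5200 × 40.304) / 187.370 = 20.958/187.370 = 0.1119.

11.19 wt%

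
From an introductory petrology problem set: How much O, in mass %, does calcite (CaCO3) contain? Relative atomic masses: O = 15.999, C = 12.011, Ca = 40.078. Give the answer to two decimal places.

47.96 mass %

M(CaCO3) = 100.086 g/mol.
O contributes 3 × 15.999 = 47.997 g per mole.
47.997/100.086 = 0.4796 → 47.96%.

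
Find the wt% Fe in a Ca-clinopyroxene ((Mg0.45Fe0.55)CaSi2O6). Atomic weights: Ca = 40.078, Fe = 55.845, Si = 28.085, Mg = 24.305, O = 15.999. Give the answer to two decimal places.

M((Mg0.45Fe0.55)CaSi2O6) = 233.894 g/mol.
Fe contributes 0.55 × 55.845 = 30.715 g per mole.
30.715/233.894 = 0.1313 → 13.13%.

13.13 weight percent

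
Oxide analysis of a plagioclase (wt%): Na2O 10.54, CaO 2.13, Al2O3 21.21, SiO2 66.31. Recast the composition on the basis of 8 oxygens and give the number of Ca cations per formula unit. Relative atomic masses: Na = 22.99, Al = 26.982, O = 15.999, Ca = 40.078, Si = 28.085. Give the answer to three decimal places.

10.54 wt% Na2O ÷ 61.979 g/mol = 0.17006 mol, giving 0.34012 Na and 0.17006 O.
2.13 wt% CaO ÷ 56.077 g/mol = 0.03798 mol, giving 0.03798 Ca and 0.03798 O.
21.21 wt% Al2O3 ÷ 101.961 g/mol = 0.20802 mol, giving 0.41604 Al and 0.62406 O.
66.31 wt% SiO2 ÷ 60.083 g/mol = 1.10364 mol, giving 1.10364 Si and 2.20728 O.
Oxygen sums to 3.03938; scaling by 8/3.03938 = 2.63212 puts the formula on 8 O.
Ca: 0.03798 × 2.63212 = 0.100 atoms per formula unit.

0.100 Ca apfu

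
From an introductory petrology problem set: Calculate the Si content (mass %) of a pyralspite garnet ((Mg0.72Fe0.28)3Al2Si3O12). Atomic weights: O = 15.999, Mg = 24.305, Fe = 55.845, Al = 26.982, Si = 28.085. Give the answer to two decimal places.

19.61 mass %

Formula mass = 2.16·24.305 + 0.84·55.845 + 2·26.982 + 3·28.085 + 12·15.999 = 429.616 g/mol, of which 84.255 g is Si.
So Si makes up 84.255/429.616 = 0.1961 of the mass, i.e. 19.61%.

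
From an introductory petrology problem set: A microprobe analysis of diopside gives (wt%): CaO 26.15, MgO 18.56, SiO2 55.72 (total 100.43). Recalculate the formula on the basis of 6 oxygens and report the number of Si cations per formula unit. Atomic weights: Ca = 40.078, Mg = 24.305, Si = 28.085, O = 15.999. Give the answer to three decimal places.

26.15 wt% CaO ÷ 56.077 g/mol = 0.46632 mol, giving 0.46632 Ca and 0.46632 O.
18.56 wt% MgO ÷ 40.304 g/mol = 0.46050 mol, giving 0.46050 Mg and 0.46050 O.
55.72 wt% SiO2 ÷ 60.083 g/mol = 0.92738 mol, giving 0.92738 Si and 1.85476 O.
Oxygen sums to 2.78158; scaling by 6/2.78158 = 2.15705 puts the formula on 6 O.
Si: 0.92738 × 2.15705 = 2.000 atoms per formula unit.

2.000 Si apfu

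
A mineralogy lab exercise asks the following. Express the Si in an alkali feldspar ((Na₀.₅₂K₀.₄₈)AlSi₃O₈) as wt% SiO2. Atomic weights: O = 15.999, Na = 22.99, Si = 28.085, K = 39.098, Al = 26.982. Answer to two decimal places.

M((Na₀.₅₂K₀.₄₈)AlSi₃O₈) = 269.951 g/mol; M(SiO2) = 60.083 g/mol.
Moles SiO2 per formula unit = 3 Si ÷ 1 = 3.0000.
SiO2 fraction = (3.0000 × 60.083) / 269.951 = 180.249/269.951 = 0.6677.

66.77 wt%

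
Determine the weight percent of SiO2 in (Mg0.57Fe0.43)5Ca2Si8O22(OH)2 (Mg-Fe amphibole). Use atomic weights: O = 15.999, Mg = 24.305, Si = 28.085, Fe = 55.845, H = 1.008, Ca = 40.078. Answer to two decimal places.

54.61 wt%

Molar mass of (Mg0.57Fe0.43)5Ca2Si8O22(OH)2 = 2.85*24.305 + 2.15*55.845 + 2*40.078 + 8*28.085 + 24*15.999 + 2*1.008 = 880.164 g/mol.
Each formula unit contains 8 Si, equivalent to 8/1 = 8.0000 mol SiO2.
M(SiO2) = 1×28.085 + 2×15.999 = 60.083 g/mol.
Mass of SiO2 per formula unit = 8.0000 × 60.083 = 480.664 g.
SiO2 wt% = 480.664 / 880.164 × 100 = 54.61%.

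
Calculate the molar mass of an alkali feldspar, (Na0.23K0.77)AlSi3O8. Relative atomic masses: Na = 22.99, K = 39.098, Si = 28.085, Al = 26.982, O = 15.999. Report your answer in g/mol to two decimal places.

274.62 g/mol

M = 0.23·22.99 + 0.77·39.098 + 1·26.982 + 3·28.085 + 8·15.999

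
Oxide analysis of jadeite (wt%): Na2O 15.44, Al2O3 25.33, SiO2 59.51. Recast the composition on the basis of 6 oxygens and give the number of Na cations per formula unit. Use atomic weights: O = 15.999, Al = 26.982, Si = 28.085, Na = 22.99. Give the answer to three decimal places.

Na2O: 15.44/61.979 = 0.24912 mol → 0.49824 mol Na, 0.24912 mol O.
Al2O3: 25.33/101.961 = 0.24843 mol → 0.49686 mol Al, 0.74529 mol O.
SiO2: 59.51/60.083 = 0.99046 mol → 0.99046 mol Si, 1.98092 mol O.
Total oxygen = 2.97533 mol. Normalization factor = 6/2.97533 = 2.01658.
Na per 6 O = 0.49824 × 2.01658 = 1.005.

1.005 Na apfu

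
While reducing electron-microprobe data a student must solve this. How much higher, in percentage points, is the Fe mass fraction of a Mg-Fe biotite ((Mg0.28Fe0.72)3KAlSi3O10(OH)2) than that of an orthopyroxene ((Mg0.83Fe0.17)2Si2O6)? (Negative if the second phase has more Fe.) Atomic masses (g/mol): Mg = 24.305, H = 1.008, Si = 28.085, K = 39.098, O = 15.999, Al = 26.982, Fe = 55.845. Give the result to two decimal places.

Fe in (Mg0.28Fe0.72)3KAlSi3O10(OH)2: molar mass 485.380 g/mol; 2.16×55.845 = 120.625 g → 24.85 wt%.
Fe in (Mg0.83Fe0.17)2Si2O6: molar mass 211.498 g/mol; 0.34×55.845 = 18.987 g → 8.98 wt%.
Difference = 24.85 − 8.98 = 15.87 percentage points.

15.87 percentage points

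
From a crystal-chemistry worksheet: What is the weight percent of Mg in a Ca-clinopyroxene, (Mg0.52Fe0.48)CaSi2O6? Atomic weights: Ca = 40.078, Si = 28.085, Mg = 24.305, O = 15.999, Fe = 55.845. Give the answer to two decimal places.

M((Mg0.52Fe0.48)CaSi2O6) = 231.686 g/mol.
Mg contributes 0.52 × 24.305 = 12.639 g per mole.
12.639/231.686 = 0.0546 → 5.46%.

5.46 wt%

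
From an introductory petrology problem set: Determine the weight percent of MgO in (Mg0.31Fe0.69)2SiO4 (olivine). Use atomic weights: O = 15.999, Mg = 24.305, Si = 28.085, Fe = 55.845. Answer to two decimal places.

M((Mg0.31Fe0.69)2SiO4) = 184.216 g/mol; M(MgO) = 40.304 g/mol.
Moles MgO per formula unit = 0.62 Mg ÷ 1 = 0.6200.
MgO fraction = (0.6200 × 40.304) / 184.216 = 24.988/184.216 = 0.1356.

13.56 wt%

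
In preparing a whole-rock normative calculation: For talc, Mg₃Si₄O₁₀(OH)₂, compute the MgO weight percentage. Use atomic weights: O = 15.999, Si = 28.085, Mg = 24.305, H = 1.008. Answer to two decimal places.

31.88 wt%

Formula mass = 379.259 g/mol.
3 Mg → 3.0000 mol MgO per formula unit; M(MgO) = 40.304, so MgO mass = 120.912 g.
120.912/379.259 × 100 = 31.88 wt%.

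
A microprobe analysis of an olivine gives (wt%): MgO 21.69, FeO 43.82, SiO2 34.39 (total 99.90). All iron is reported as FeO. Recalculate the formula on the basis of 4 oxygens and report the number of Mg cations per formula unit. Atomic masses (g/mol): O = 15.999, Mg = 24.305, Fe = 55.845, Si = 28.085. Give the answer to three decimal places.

MgO (M=40.304): mol = 0.53816; Mg = 0.53816, O = 0.53816.
FeO (M=71.844): mol = 0.60993; Fe = 0.60993, O = 0.60993.
SiO2 (M=60.083): mol = 0.57237; Si = 0.57237, O = 1.14474.
ΣO = 2.29283; factor = 4/ΣO = 1.74457.
Mg apfu = 0.53816 × 1.74457 = 0.939.

0.939 Mg apfu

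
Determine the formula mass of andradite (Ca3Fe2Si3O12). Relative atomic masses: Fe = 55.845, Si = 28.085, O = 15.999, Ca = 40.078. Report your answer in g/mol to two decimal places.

The formula mass is the sum 3(40.078) + 2(55.845) + 3(28.085) + 12(15.999).

508.17 g/mol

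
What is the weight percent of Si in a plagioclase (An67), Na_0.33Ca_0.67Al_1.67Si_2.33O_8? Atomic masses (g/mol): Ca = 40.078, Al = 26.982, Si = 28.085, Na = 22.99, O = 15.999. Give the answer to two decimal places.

M(Na_0.33Ca_0.67Al_1.67Si_2.33O_8) = 272.929 g/mol.
Si contributes 2.33 × 28.085 = 65.438 g per mole.
65.438/272.929 = 0.2398 → 23.98%.

23.98 weight percent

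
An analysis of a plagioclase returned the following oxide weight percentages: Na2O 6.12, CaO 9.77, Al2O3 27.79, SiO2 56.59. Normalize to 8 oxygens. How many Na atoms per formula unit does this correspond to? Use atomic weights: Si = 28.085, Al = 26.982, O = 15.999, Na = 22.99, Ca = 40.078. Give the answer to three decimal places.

0.531 Na apfu

Na2O: 6.12/61.979 = 0.09874 mol → 0.19748 mol Na, 0.09874 mol O.
CaO: 9.77/56.077 = 0.17422 mol → 0.17422 mol Ca, 0.17422 mol O.
Al2O3: 27.79/101.961 = 0.27256 mol → 0.54512 mol Al, 0.81768 mol O.
SiO2: 56.59/60.083 = 0.94186 mol → 0.94186 mol Si, 1.88372 mol O.
Total oxygen = 2.97436 mol. Normalization factor = 8/2.97436 = 2.68965.
Na per 8 O = 0.19748 × 2.68965 = 0.531.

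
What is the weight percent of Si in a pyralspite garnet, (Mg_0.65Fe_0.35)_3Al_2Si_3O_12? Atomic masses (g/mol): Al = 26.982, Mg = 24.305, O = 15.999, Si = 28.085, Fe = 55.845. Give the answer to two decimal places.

Molar mass of (Mg_0.65Fe_0.35)_3Al_2Si_3O_12: 1.95·24.305 + 1.05·55.845 + 2·26.982 + 3·28.085 + 12·15.999 = 436.239 g/mol.
Mass of Si per formula unit: 3 × 28.085 = 84.255 g.
Weight fraction Si = 84.255 / 436.239 = 0.1931.

19.31 weight percent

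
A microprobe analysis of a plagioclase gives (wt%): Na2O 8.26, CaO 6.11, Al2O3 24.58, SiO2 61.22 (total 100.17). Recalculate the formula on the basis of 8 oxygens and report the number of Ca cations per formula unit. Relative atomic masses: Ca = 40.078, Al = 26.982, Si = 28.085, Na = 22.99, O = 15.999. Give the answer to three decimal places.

0.290 Ca apfu

8.26 wt% Na2O ÷ 61.979 g/mol = 0.13327 mol, giving 0.26654 Na and 0.13327 O.
6.11 wt% CaO ÷ 56.077 g/mol = 0.10896 mol, giving 0.10896 Ca and 0.10896 O.
24.58 wt% Al2O3 ÷ 101.961 g/mol = 0.24107 mol, giving 0.48214 Al and 0.72321 O.
61.22 wt% SiO2 ÷ 60.083 g/mol = 1.01892 mol, giving 1.01892 Si and 2.03784 O.
Oxygen sums to 3.00328; scaling by 8/3.00328 = 2.66375 puts the formula on 8 O.
Ca: 0.10896 × 2.66375 = 0.290 atoms per formula unit.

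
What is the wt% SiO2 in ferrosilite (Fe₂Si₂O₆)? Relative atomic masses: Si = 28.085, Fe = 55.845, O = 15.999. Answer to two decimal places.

Formula mass = 263.854 g/mol.
2 Si → 2.0000 mol SiO2 per formula unit; M(SiO2) = 60.083, so SiO2 mass = 120.166 g.
120.166/263.854 × 100 = 45.54 wt%.

45.54 wt%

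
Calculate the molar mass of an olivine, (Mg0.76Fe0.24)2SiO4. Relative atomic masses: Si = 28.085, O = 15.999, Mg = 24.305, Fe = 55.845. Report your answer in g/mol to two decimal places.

The formula mass is the sum 1.52(24.305) + 0.48(55.845) + 1(28.085) + 4(15.999).

155.83 g/mol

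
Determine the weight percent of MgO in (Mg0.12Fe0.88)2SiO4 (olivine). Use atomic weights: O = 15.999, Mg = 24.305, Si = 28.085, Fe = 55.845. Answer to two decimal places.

4.93 wt%

Formula mass = 196.201 g/mol.
0.24 Mg → 0.2400 mol MgO per formula unit; M(MgO) = 40.304, so MgO mass = 9.673 g.
9.673/196.201 × 100 = 4.93 wt%.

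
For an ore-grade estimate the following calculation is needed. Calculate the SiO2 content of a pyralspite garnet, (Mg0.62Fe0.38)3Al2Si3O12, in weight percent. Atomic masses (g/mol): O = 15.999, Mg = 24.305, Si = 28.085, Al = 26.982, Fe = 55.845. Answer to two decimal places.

M((Mg0.62Fe0.38)3Al2Si3O12) = 439.078 g/mol; M(SiO2) = 60.083 g/mol.
Moles SiO2 per formula unit = 3 Si ÷ 1 = 3.0000.
SiO2 fraction = (3.0000 × 60.083) / 439.078 = 180.249/439.078 = 0.4105.

41.05 wt%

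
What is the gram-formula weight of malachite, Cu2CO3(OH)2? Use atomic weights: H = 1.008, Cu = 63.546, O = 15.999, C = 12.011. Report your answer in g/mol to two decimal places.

221.11 g/mol

The formula mass is the sum 2·63.546 + 1·12.011 + 5·15.999 + 2·1.008.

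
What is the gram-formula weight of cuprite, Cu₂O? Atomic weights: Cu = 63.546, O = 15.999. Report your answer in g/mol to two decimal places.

143.09 g/mol

Cu: 2 × 63.546 = 127.0920
O: 1 × 15.999 = 15.9990
Summing the contributions gives the formula mass.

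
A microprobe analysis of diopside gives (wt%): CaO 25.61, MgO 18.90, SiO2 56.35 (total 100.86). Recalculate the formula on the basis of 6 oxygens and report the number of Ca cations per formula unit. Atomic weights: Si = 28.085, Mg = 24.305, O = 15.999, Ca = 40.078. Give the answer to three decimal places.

CaO: 25.61/56.077 = 0.45669 mol → 0.45669 mol Ca, 0.45669 mol O.
MgO: 18.90/40.304 = 0.46894 mol → 0.46894 mol Mg, 0.46894 mol O.
SiO2: 56.35/60.083 = 0.93787 mol → 0.93787 mol Si, 1.87574 mol O.
Total oxygen = 2.80137 mol. Normalization factor = 6/2.80137 = 2.14181.
Ca per 6 O = 0.45669 × 2.14181 = 0.978.

0.978 Ca apfu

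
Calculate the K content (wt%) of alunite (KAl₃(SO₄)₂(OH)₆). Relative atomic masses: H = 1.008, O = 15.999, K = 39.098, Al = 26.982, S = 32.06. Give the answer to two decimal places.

9.44 wt%

Formula mass = 1·39.098 + 3·26.982 + 2·32.06 + 14·15.999 + 6·1.008 = 414.198 g/mol, of which 39.098 g is K.
So K makes up 39.098/414.198 = 0.0944 of the mass, i.e. 9.44%.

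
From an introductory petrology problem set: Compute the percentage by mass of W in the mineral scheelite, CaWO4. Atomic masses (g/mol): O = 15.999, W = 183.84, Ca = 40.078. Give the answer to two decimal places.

Molar mass of CaWO4: 1·40.078 + 1·183.84 + 4·15.999 = 287.914 g/mol.
Mass of W per formula unit: 1 × 183.84 = 183.840 g.
Weight fraction W = 183.840 / 287.914 = 0.6385.

63.85 wt%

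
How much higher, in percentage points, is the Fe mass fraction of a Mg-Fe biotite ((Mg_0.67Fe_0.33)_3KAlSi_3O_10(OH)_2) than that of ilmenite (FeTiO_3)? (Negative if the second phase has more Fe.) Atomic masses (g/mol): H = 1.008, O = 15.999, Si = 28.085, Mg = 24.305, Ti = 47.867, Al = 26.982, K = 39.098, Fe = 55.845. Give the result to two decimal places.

-24.48 percentage points

First mineral: 55.287 g Fe in 448.479 g formula = 12.33 wt% Fe.
Second mineral: 55.845 g Fe in 151.709 g formula = 36.81 wt% Fe.
12.33% − 36.81% gives a difference of -24.48 percentage points.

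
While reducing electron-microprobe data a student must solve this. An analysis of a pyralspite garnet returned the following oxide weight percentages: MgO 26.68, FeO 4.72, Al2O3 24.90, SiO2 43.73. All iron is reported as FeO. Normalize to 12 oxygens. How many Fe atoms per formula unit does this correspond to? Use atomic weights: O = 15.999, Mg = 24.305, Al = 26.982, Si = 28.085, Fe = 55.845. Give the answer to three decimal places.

MgO (M=40.304): mol = 0.66197; Mg = 0.66197, O = 0.66197.
FeO (M=71.844): mol = 0.06570; Fe = 0.06570, O = 0.06570.
Al2O3 (M=101.961): mol = 0.24421; Al = 0.48842, O = 0.73263.
SiO2 (M=60.083): mol = 0.72783; Si = 0.72783, O = 1.45566.
ΣO = 2.91596; factor = 12/ΣO = 4.11528.
Fe apfu = 0.06570 × 4.11528 = 0.270.

0.270 Fe apfu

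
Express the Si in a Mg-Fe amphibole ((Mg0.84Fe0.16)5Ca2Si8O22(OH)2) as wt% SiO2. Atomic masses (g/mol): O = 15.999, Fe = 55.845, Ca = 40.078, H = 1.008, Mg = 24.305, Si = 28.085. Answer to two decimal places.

Formula mass = 837.585 g/mol.
8 Si → 8.0000 mol SiO2 per formula unit; M(SiO2) = 60.083, so SiO2 mass = 480.664 g.
480.664/837.585 × 100 = 57.39 wt%.

57.39 wt%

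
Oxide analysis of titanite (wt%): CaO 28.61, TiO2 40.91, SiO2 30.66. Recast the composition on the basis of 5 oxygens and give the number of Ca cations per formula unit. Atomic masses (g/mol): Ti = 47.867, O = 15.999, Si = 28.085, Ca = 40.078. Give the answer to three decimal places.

CaO (M=56.077): mol = 0.51019; Ca = 0.51019, O = 0.51019.
TiO2 (M=79.865): mol = 0.51224; Ti = 0.51224, O = 1.02448.
SiO2 (M=60.083): mol = 0.51029; Si = 0.51029, O = 1.02058.
ΣO = 2.55525; factor = 5/ΣO = 1.95676.
Ca apfu = 0.51019 × 1.95676 = 0.998.

0.998 Ca apfu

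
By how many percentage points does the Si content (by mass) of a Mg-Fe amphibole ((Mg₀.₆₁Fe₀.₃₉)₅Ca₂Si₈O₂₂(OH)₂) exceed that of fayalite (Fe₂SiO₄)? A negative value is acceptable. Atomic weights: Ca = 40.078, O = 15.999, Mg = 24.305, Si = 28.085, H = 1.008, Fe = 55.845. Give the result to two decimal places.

11.93 percentage points

First mineral: 224.680 g Si in 873.856 g formula = 25.71 wt% Si.
Second mineral: 28.085 g Si in 203.771 g formula = 13.78 wt% Si.
25.71% − 13.78% gives a difference of 11.93 percentage points.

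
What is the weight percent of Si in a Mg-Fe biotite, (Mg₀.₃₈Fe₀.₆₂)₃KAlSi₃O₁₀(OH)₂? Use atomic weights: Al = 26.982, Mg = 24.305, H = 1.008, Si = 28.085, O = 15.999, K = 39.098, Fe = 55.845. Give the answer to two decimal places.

Molar mass of (Mg₀.₃₈Fe₀.₆₂)₃KAlSi₃O₁₀(OH)₂: 1.14*24.305 + 1.86*55.845 + 1*39.098 + 1*26.982 + 3*28.085 + 12*15.999 + 2*1.008 = 475.918 g/mol.
Mass of Si per formula unit: 3 × 28.085 = 84.255 g.
Weight fraction Si = 84.255 / 475.918 = 0.1770.

17.70 weight percent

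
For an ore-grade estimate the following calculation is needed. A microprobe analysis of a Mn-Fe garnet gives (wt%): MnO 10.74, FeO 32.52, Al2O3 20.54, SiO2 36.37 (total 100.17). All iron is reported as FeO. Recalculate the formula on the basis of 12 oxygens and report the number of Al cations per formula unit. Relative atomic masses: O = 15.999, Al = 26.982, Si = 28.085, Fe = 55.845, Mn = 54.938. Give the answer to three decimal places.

10.74 wt% MnO ÷ 70.937 g/mol = 0.15140 mol, giving 0.15140 Mn and 0.15140 O.
32.52 wt% FeO ÷ 71.844 g/mol = 0.45265 mol, giving 0.45265 Fe and 0.45265 O.
20.54 wt% Al2O3 ÷ 101.961 g/mol = 0.20145 mol, giving 0.40290 Al and 0.60435 O.
36.37 wt% SiO2 ÷ 60.083 g/mol = 0.60533 mol, giving 0.60533 Si and 1.21066 O.
Oxygen sums to 2.41906; scaling by 12/2.41906 = 4.96060 puts the formula on 12 O.
Al: 0.40290 × 4.96060 = 1.999 atoms per formula unit.

1.999 Al apfu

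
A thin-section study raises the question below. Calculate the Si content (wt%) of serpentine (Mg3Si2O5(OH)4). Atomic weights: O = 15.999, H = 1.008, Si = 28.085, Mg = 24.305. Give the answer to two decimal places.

20.27 wt%

Molar mass of Mg3Si2O5(OH)4: 3×24.305 + 2×28.085 + 9×15.999 + 4×1.008 = 277.108 g/mol.
Mass of Si per formula unit: 2 × 28.085 = 56.170 g.
Weight fraction Si = 56.170 / 277.108 = 0.2027.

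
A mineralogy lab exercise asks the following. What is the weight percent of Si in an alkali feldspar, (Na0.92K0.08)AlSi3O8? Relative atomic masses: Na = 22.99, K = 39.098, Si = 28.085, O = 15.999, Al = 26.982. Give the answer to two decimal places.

M((Na0.92K0.08)AlSi3O8) = 263.508 g/mol.
Si contributes 3 × 28.085 = 84.255 g per mole.
84.255/263.508 = 0.3197 → 31.97%.

31.97 weight percent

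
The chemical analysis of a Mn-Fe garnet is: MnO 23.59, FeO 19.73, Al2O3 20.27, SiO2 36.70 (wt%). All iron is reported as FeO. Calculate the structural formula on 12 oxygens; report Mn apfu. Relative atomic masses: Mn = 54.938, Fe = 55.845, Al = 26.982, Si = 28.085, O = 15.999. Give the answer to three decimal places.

MnO (M=70.937): mol = 0.33255; Mn = 0.33255, O = 0.33255.
FeO (M=71.844): mol = 0.27462; Fe = 0.27462, O = 0.27462.
Al2O3 (M=101.961): mol = 0.19880; Al = 0.39760, O = 0.59640.
SiO2 (M=60.083): mol = 0.61082; Si = 0.61082, O = 1.22164.
ΣO = 2.42521; factor = 12/ΣO = 4.94803.
Mn apfu = 0.33255 × 4.94803 = 1.645.

1.645 Mn apfu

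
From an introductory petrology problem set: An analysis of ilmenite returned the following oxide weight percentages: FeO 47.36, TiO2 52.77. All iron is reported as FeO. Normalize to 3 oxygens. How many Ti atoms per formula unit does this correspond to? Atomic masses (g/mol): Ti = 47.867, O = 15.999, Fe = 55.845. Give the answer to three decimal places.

1.001 Ti apfu

FeO: 47.36/71.844 = 0.65921 mol → 0.65921 mol Fe, 0.65921 mol O.
TiO2: 52.77/79.865 = 0.66074 mol → 0.66074 mol Ti, 1.32148 mol O.
Total oxygen = 1.98069 mol. Normalization factor = 3/1.98069 = 1.51462.
Ti per 3 O = 0.66074 × 1.51462 = 1.001.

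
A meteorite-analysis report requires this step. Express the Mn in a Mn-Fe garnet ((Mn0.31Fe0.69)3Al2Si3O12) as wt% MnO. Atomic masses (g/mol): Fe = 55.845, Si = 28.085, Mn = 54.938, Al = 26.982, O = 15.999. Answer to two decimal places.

Molar mass of (Mn0.31Fe0.69)3Al2Si3O12 = 0.93×54.938 + 2.07×55.845 + 2×26.982 + 3×28.085 + 12×15.999 = 496.898 g/mol.
Each formula unit contains 0.93 Mn, equivalent to 0.93/1 = 0.9300 mol MnO.
M(MnO) = 1×54.938 + 1×15.999 = 70.937 g/mol.
Mass of MnO per formula unit = 0.9300 × 70.937 = 65.971 g.
MnO wt% = 65.971 / 496.898 × 100 = 13.28%.

13.28 wt%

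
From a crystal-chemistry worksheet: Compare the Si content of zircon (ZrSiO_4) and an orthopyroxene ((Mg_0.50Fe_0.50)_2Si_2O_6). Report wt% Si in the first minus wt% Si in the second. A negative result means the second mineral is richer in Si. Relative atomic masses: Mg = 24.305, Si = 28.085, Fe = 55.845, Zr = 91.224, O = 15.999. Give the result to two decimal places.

First mineral: 28.085 g Si in 183.305 g formula = 15.32 wt% Si.
Second mineral: 56.170 g Si in 232.314 g formula = 24.18 wt% Si.
15.32% − 24.18% gives a difference of -8.86 percentage points.

-8.86 percentage points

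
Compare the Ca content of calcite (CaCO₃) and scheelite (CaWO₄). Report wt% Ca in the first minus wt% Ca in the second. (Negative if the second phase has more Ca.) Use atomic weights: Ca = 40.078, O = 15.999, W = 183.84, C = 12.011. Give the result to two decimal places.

26.12 percentage points

First mineral: 40.078 g Ca in 100.086 g formula = 40.04 wt% Ca.
Second mineral: 40.078 g Ca in 287.914 g formula = 13.92 wt% Ca.
40.04% − 13.92% gives a difference of 26.12 percentage points.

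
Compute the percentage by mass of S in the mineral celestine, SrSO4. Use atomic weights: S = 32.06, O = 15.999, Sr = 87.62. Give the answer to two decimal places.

17.45 mass %

Formula mass = 1·87.62 + 1·32.06 + 4·15.999 = 183.676 g/mol, of which 32.060 g is S.
So S makes up 32.060/183.676 = 0.1745 of the mass, i.e. 17.45%.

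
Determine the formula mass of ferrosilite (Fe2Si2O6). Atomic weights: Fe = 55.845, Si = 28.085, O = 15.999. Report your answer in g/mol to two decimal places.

263.85 g/mol

The formula mass is the sum 2·55.845 + 2·28.085 + 6·15.999.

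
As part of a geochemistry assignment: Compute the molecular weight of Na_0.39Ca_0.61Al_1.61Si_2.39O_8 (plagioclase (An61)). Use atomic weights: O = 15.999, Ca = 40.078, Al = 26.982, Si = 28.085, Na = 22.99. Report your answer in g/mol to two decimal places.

M = 0.39·22.99 + 0.61·40.078 + 1.61·26.982 + 2.39·28.085 + 8·15.999

271.97 g/mol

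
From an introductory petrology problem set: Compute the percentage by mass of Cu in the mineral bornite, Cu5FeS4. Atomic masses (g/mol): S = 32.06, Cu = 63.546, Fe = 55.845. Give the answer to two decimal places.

M(Cu5FeS4) = 501.815 g/mol.
Cu contributes 5 × 63.546 = 317.730 g per mole.
317.730/501.815 = 0.6332 → 63.32%.

63.32 weight percent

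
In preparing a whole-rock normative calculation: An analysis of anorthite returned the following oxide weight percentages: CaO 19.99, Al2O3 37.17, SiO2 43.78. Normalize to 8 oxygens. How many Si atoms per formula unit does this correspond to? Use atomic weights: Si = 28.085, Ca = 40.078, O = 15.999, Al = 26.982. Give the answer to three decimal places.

19.99 wt% CaO ÷ 56.077 g/mol = 0.35647 mol, giving 0.35647 Ca and 0.35647 O.
37.17 wt% Al2O3 ÷ 101.961 g/mol = 0.36455 mol, giving 0.72910 Al and 1.09365 O.
43.78 wt% SiO2 ÷ 60.083 g/mol = 0.72866 mol, giving 0.72866 Si and 1.45732 O.
Oxygen sums to 2.90744; scaling by 8/2.90744 = 2.75156 puts the formula on 8 O.
Si: 0.72866 × 2.75156 = 2.005 atoms per formula unit.

2.005 Si apfu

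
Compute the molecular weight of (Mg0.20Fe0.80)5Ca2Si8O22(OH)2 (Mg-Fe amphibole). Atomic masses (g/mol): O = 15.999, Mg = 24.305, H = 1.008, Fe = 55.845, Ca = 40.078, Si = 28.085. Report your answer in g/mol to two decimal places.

M = 1·24.305 + 4·55.845 + 2·40.078 + 8·28.085 + 24·15.999 + 2·1.008

938.51 g/mol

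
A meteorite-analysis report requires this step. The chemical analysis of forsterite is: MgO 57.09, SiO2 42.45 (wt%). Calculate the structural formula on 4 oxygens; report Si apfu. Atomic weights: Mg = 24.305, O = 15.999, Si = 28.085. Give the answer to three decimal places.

MgO: 57.09/40.304 = 1.41648 mol → 1.41648 mol Mg, 1.41648 mol O.
SiO2: 42.45/60.083 = 0.70652 mol → 0.70652 mol Si, 1.41304 mol O.
Total oxygen = 2.82952 mol. Normalization factor = 4/2.82952 = 1.41367.
Si per 4 O = 0.70652 × 1.41367 = 0.999.

0.999 Si apfu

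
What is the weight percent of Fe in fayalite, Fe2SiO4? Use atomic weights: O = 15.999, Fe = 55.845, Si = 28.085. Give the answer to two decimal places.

54.81 wt%

M(Fe2SiO4) = 203.771 g/mol.
Fe contributes 2 × 55.845 = 111.690 g per mole.
111.690/203.771 = 0.5481 → 54.81%.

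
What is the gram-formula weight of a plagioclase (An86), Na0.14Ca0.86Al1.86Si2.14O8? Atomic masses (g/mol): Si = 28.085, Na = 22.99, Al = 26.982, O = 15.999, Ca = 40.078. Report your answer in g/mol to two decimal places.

Na: 0.14 × 22.99 = 3.2186
Ca: 0.86 × 40.078 = 34.4671
Al: 1.86 × 26.982 = 50.1865
Si: 2.14 × 28.085 = 60.1019
O: 8 × 15.999 = 127.9920
Summing the contributions gives the formula mass.

275.97 g/mol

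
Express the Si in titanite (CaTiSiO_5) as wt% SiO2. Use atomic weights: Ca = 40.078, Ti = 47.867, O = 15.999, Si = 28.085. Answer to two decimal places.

30.65 wt%

M(CaTiSiO_5) = 196.025 g/mol; M(SiO2) = 60.083 g/mol.
Moles SiO2 per formula unit = 1 Si ÷ 1 = 1.0000.
SiO2 fraction = (1.0000 × 60.083) / 196.025 = 60.083/196.025 = 0.3065.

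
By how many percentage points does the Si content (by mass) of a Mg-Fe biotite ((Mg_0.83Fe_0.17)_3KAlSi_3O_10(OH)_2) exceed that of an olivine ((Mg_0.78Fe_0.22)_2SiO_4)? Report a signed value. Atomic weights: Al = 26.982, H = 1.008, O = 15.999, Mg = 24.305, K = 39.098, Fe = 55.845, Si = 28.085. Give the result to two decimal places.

1.27 percentage points

Si in (Mg_0.83Fe_0.17)_3KAlSi_3O_10(OH)_2: molar mass 433.339 g/mol; 3×28.085 = 84.255 g → 19.44 wt%.
Si in (Mg_0.78Fe_0.22)_2SiO_4: molar mass 154.569 g/mol; 1×28.085 = 28.085 g → 18.17 wt%.
Difference = 19.44 − 18.17 = 1.27 percentage points.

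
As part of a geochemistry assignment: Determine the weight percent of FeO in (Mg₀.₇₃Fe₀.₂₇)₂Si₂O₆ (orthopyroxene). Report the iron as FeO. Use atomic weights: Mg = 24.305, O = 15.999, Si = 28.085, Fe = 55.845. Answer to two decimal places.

M((Mg₀.₇₃Fe₀.₂₇)₂Si₂O₆) = 217.806 g/mol; M(FeO) = 71.844 g/mol.
Moles FeO per formula unit = 0.54 Fe ÷ 1 = 0.5400.
FeO fraction = (0.5400 × 71.844) / 217.806 = 38.796/217.806 = 0.1781.

17.81 wt%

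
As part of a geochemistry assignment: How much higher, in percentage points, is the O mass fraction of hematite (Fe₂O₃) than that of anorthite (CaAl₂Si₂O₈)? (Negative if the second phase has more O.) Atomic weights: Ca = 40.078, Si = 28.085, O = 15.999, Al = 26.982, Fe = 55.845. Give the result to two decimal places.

-15.95 percentage points

M(Fe₂O₃) = 159.687 g/mol, so wt% O = 47.997/159.687 × 100 = 30.06%.
M(CaAl₂Si₂O₈) = 278.204 g/mol, so wt% O = 127.992/278.204 × 100 = 46.01%.
30.06 − 46.01 = -15.95 pp.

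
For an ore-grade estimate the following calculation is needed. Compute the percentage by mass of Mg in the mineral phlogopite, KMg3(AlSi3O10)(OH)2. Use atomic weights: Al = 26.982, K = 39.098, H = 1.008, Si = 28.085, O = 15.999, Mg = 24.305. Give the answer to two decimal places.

17.47 weight percent

Molar mass of KMg3(AlSi3O10)(OH)2: 1·39.098 + 3·24.305 + 1·26.982 + 3·28.085 + 12·15.999 + 2·1.008 = 417.254 g/mol.
Mass of Mg per formula unit: 3 × 24.305 = 72.915 g.
Weight fraction Mg = 72.915 / 417.254 = 0.1747.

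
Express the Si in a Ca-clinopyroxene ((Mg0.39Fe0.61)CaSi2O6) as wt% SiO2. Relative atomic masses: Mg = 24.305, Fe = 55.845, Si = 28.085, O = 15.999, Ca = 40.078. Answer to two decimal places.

50.96 wt%

M((Mg0.39Fe0.61)CaSi2O6) = 235.786 g/mol; M(SiO2) = 60.083 g/mol.
Moles SiO2 per formula unit = 2 Si ÷ 1 = 2.0000.
SiO2 fraction = (2.0000 × 60.083) / 235.786 = 120.166/235.786 = 0.5096.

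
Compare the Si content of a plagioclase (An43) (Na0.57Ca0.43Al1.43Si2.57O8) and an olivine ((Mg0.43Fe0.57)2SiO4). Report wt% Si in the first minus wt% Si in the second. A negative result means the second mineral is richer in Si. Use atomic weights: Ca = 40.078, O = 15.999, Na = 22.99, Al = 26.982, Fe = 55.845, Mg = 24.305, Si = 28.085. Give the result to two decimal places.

M(Na0.57Ca0.43Al1.43Si2.57O8) = 269.093 g/mol, so wt% Si = 72.178/269.093 × 100 = 26.82%.
M((Mg0.43Fe0.57)2SiO4) = 176.647 g/mol, so wt% Si = 28.085/176.647 × 100 = 15.90%.
26.82 − 15.90 = 10.92 pp.

10.92 percentage points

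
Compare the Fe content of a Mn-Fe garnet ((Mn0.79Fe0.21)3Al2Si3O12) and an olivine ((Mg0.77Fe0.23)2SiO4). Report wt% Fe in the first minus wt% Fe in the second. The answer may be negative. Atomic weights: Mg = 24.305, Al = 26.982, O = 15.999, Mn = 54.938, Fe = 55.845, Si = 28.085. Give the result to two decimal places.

-9.45 percentage points

Fe in (Mn0.79Fe0.21)3Al2Si3O12: molar mass 495.592 g/mol; 0.63×55.845 = 35.182 g → 7.10 wt%.
Fe in (Mg0.77Fe0.23)2SiO4: molar mass 155.199 g/mol; 0.46×55.845 = 25.689 g → 16.55 wt%.
Difference = 7.10 − 16.55 = -9.45 percentage points.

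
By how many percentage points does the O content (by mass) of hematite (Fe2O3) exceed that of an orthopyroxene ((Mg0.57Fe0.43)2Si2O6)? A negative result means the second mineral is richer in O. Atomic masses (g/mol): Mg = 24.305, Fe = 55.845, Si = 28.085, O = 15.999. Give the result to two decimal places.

-12.06 percentage points

M(Fe2O3) = 159.687 g/mol, so wt% O = 47.997/159.687 × 100 = 30.06%.
M((Mg0.57Fe0.43)2Si2O6) = 227.898 g/mol, so wt% O = 95.994/227.898 × 100 = 42.12%.
30.06 − 42.12 = -12.06 pp.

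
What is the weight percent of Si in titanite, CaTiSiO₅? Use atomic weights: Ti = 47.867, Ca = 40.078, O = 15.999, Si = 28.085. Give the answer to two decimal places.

Molar mass of CaTiSiO₅: 1×40.078 + 1×47.867 + 1×28.085 + 5×15.999 = 196.025 g/mol.
Mass of Si per formula unit: 1 × 28.085 = 28.085 g.
Weight fraction Si = 28.085 / 196.025 = 0.1433.

14.33 weight percent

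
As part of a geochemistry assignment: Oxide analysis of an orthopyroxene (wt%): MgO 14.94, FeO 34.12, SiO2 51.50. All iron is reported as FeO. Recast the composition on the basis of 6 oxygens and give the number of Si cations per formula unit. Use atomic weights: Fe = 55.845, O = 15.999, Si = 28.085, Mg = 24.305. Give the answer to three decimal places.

2.009 Si apfu

14.94 wt% MgO ÷ 40.304 g/mol = 0.37068 mol, giving 0.37068 Mg and 0.37068 O.
34.12 wt% FeO ÷ 71.844 g/mol = 0.47492 mol, giving 0.47492 Fe and 0.47492 O.
51.50 wt% SiO2 ÷ 60.083 g/mol = 0.85715 mol, giving 0.85715 Si and 1.71430 O.
Oxygen sums to 2.55990; scaling by 6/2.55990 = 2.34384 puts the formula on 6 O.
Si: 0.85715 × 2.34384 = 2.009 atoms per formula unit.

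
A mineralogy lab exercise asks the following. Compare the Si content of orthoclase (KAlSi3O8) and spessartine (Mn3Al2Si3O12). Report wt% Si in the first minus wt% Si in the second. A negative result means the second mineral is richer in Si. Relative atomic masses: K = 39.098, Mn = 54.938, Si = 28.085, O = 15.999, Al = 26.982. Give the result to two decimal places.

M(KAlSi3O8) = 278.327 g/mol, so wt% Si = 84.255/278.327 × 100 = 30.27%.
M(Mn3Al2Si3O12) = 495.021 g/mol, so wt% Si = 84.255/495.021 × 100 = 17.02%.
30.27 − 17.02 = 13.25 pp.

13.25 percentage points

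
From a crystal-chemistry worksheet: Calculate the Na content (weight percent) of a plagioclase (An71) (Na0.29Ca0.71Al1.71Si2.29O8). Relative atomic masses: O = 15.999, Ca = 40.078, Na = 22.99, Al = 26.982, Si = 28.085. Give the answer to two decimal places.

Molar mass of Na0.29Ca0.71Al1.71Si2.29O8: 0.29·22.99 + 0.71·40.078 + 1.71·26.982 + 2.29·28.085 + 8·15.999 = 273.568 g/mol.
Mass of Na per formula unit: 0.29 × 22.99 = 6.667 g.
Weight fraction Na = 6.667 / 273.568 = 0.0244.

2.44 weight percent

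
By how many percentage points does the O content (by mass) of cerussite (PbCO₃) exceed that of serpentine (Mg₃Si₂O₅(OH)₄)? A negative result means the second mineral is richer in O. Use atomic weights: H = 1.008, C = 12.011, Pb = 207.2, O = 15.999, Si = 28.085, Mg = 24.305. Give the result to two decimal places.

-34.00 percentage points

First mineral: 47.997 g O in 267.208 g formula = 17.96 wt% O.
Second mineral: 143.991 g O in 277.108 g formula = 51.96 wt% O.
17.96% − 51.96% gives a difference of -34.00 percentage points.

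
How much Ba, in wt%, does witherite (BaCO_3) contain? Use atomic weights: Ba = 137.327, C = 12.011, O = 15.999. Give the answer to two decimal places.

69.59 wt%

M(BaCO_3) = 197.335 g/mol.
Ba contributes 1 × 137.327 = 137.327 g per mole.
137.327/197.335 = 0.6959 → 69.59%.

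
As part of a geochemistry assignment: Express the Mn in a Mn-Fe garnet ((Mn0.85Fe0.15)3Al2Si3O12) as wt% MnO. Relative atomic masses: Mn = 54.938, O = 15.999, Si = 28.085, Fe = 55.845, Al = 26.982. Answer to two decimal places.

Formula mass = 495.429 g/mol.
2.55 Mn → 2.5500 mol MnO per formula unit; M(MnO) = 70.937, so MnO mass = 180.889 g.
180.889/495.429 × 100 = 36.51 wt%.

36.51 wt%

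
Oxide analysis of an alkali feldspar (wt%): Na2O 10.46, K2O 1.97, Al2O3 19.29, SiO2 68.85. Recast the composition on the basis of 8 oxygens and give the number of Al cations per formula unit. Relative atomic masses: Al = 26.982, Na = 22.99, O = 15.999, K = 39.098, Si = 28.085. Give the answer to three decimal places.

10.46 wt% Na2O ÷ 61.979 g/mol = 0.16877 mol, giving 0.33754 Na and 0.16877 O.
1.97 wt% K2O ÷ 94.195 g/mol = 0.02091 mol, giving 0.04182 K and 0.02091 O.
19.29 wt% Al2O3 ÷ 101.961 g/mol = 0.18919 mol, giving 0.37838 Al and 0.56757 O.
68.85 wt% SiO2 ÷ 60.083 g/mol = 1.14591 mol, giving 1.14591 Si and 2.29182 O.
Oxygen sums to 3.04907; scaling by 8/3.04907 = 2.62375 puts the formula on 8 O.
Al: 0.37838 × 2.62375 = 0.993 atoms per formula unit.

0.993 Al apfu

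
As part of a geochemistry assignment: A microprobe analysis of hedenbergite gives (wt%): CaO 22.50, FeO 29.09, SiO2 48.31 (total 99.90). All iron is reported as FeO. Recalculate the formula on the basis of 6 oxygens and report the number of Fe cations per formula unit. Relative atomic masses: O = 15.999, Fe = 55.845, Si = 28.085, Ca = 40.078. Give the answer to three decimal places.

22.50 wt% CaO ÷ 56.077 g/mol = 0.40123 mol, giving 0.40123 Ca and 0.40123 O.
29.09 wt% FeO ÷ 71.844 g/mol = 0.40491 mol, giving 0.40491 Fe and 0.40491 O.
48.31 wt% SiO2 ÷ 60.083 g/mol = 0.80405 mol, giving 0.80405 Si and 1.60810 O.
Oxygen sums to 2.41424; scaling by 6/2.41424 = 2.48525 puts the formula on 6 O.
Fe: 0.40491 × 2.48525 = 1.006 atoms per formula unit.

1.006 Fe apfu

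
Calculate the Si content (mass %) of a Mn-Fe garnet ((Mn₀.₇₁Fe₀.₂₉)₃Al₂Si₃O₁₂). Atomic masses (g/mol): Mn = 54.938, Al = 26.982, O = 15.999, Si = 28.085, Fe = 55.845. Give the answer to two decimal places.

16.99 mass %

M((Mn₀.₇₁Fe₀.₂₉)₃Al₂Si₃O₁₂) = 495.810 g/mol.
Si contributes 3 × 28.085 = 84.255 g per mole.
84.255/495.810 = 0.1699 → 16.99%.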